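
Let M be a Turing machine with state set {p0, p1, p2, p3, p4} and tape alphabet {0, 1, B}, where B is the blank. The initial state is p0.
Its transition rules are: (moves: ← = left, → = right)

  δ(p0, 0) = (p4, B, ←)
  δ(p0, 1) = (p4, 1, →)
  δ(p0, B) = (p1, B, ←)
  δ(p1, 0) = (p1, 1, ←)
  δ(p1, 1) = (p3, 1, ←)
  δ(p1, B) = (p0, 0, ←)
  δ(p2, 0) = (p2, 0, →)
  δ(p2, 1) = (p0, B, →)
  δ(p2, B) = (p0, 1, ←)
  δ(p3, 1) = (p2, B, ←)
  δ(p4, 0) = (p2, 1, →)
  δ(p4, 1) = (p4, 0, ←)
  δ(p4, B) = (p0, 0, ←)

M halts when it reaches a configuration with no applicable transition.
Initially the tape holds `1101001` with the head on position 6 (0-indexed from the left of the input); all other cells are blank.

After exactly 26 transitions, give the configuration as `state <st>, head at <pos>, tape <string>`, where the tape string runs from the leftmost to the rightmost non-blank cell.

state p0, head at 8, tape 1101011000

p0 | 110100[1]BBBB   read 1 → write 1, move →, go to p4
p4 | 1101001[B]BBB   read B → write 0, move ←, go to p0
p0 | 110100[1]0BBB   read 1 → write 1, move →, go to p4
p4 | 1101001[0]BBB   read 0 → write 1, move →, go to p2
p2 | 11010011[B]BB   read B → write 1, move ←, go to p0
p0 | 1101001[1]1BB   read 1 → write 1, move →, go to p4
p4 | 11010011[1]BB   read 1 → write 0, move ←, go to p4
p4 | 1101001[1]0BB   read 1 → write 0, move ←, go to p4
p4 | 110100[1]00BB   read 1 → write 0, move ←, go to p4
p4 | 11010[0]000BB   read 0 → write 1, move →, go to p2
p2 | 110101[0]00BB   read 0 → write 0, move →, go to p2
p2 | 1101010[0]0BB   read 0 → write 0, move →, go to p2
p2 | 11010100[0]BB   read 0 → write 0, move →, go to p2
p2 | 110101000[B]B   read B → write 1, move ←, go to p0
p0 | 11010100[0]1B   read 0 → write B, move ←, go to p4
p4 | 1101010[0]B1B   read 0 → write 1, move →, go to p2
p2 | 11010101[B]1B   read B → write 1, move ←, go to p0
p0 | 1101010[1]11B   read 1 → write 1, move →, go to p4
p4 | 11010101[1]1B   read 1 → write 0, move ←, go to p4
p4 | 1101010[1]01B   read 1 → write 0, move ←, go to p4
p4 | 110101[0]001B   read 0 → write 1, move →, go to p2
p2 | 1101011[0]01B   read 0 → write 0, move →, go to p2
p2 | 11010110[0]1B   read 0 → write 0, move →, go to p2
p2 | 110101100[1]B   read 1 → write B, move →, go to p0
p0 | 110101100B[B]   read B → write B, move ←, go to p1
p1 | 110101100[B]B   read B → write 0, move ←, go to p0
p0 | 11010110[0]0B
After 26 steps: state p0, head at 8, tape 1101011000.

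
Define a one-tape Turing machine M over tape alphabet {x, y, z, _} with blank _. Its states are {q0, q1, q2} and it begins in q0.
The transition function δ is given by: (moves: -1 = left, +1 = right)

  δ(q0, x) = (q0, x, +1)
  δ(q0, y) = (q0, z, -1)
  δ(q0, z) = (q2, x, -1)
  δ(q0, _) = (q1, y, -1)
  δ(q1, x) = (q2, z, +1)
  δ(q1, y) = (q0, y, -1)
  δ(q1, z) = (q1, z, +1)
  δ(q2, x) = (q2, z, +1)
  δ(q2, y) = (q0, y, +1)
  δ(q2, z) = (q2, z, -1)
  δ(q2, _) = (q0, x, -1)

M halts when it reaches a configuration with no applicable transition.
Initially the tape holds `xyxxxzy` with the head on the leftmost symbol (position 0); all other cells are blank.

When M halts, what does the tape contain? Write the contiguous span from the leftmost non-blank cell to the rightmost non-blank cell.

yxzzzzzzy

state=q0 head=0 tape=___[x]yxxxzy   (q0,x)→(q0,x,+1)
state=q0 head=1 tape=___x[y]xxxzy   (q0,y)→(q0,z,-1)
state=q0 head=0 tape=___[x]zxxxzy   (q0,x)→(q0,x,+1)
state=q0 head=1 tape=___x[z]xxxzy   (q0,z)→(q2,x,-1)
state=q2 head=0 tape=___[x]xxxxzy   (q2,x)→(q2,z,+1)
state=q2 head=1 tape=___z[x]xxxzy   (q2,x)→(q2,z,+1)
state=q2 head=2 tape=___zz[x]xxzy   (q2,x)→(q2,z,+1)
state=q2 head=3 tape=___zzz[x]xzy   (q2,x)→(q2,z,+1)
state=q2 head=4 tape=___zzzz[x]zy   (q2,x)→(q2,z,+1)
state=q2 head=5 tape=___zzzzz[z]y   (q2,z)→(q2,z,-1)
state=q2 head=4 tape=___zzzz[z]zy   (q2,z)→(q2,z,-1)
state=q2 head=3 tape=___zzz[z]zzy   (q2,z)→(q2,z,-1)
state=q2 head=2 tape=___zz[z]zzzy   (q2,z)→(q2,z,-1)
state=q2 head=1 tape=___z[z]zzzzy   (q2,z)→(q2,z,-1)
state=q2 head=0 tape=___[z]zzzzzy   (q2,z)→(q2,z,-1)
state=q2 head=-1 tape=__[_]zzzzzzy   (q2,_)→(q0,x,-1)
state=q0 head=-2 tape=_[_]xzzzzzzy   (q0,_)→(q1,y,-1)
state=q1 head=-3 tape=[_]yxzzzzzzy
The non-blank tape span at halt is yxzzzzzzy.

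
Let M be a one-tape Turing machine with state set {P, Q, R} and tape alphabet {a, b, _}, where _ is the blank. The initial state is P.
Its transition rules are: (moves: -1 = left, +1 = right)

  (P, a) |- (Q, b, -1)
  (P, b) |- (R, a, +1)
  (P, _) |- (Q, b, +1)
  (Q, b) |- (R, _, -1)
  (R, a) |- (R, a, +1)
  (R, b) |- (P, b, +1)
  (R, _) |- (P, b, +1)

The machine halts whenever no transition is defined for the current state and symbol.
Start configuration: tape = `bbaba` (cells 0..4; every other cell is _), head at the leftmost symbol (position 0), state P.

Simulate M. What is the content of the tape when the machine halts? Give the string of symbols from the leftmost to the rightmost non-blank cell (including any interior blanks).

state=P head=0 tape=[b]baba___   (P,b)→(R,a,+1)
state=R head=1 tape=a[b]aba___   (R,b)→(P,b,+1)
state=P head=2 tape=ab[a]ba___   (P,a)→(Q,b,-1)
state=Q head=1 tape=a[b]bba___   (Q,b)→(R,_,-1)
state=R head=0 tape=[a]_bba___   (R,a)→(R,a,+1)
state=R head=1 tape=a[_]bba___   (R,_)→(P,b,+1)
state=P head=2 tape=ab[b]ba___   (P,b)→(R,a,+1)
state=R head=3 tape=aba[b]a___   (R,b)→(P,b,+1)
state=P head=4 tape=abab[a]___   (P,a)→(Q,b,-1)
state=Q head=3 tape=aba[b]b___   (Q,b)→(R,_,-1)
state=R head=2 tape=ab[a]_b___   (R,a)→(R,a,+1)
state=R head=3 tape=aba[_]b___   (R,_)→(P,b,+1)
state=P head=4 tape=abab[b]___   (P,b)→(R,a,+1)
state=R head=5 tape=ababa[_]__   (R,_)→(P,b,+1)
state=P head=6 tape=ababab[_]_   (P,_)→(Q,b,+1)
state=Q head=7 tape=abababb[_]
The non-blank tape span at halt is abababb.

abababb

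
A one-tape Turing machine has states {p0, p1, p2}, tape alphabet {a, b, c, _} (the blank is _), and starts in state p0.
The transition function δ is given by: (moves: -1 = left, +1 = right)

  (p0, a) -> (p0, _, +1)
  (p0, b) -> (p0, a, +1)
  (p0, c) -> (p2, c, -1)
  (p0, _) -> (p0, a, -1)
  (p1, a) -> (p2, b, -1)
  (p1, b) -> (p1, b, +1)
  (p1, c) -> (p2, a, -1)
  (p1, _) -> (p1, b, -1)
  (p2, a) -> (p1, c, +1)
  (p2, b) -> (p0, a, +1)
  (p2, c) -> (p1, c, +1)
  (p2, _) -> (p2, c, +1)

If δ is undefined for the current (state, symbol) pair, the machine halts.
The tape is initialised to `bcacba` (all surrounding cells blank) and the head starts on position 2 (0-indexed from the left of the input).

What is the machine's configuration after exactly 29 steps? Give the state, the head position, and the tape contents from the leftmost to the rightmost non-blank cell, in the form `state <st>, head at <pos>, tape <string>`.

state=p0 head=2 tape=bc[a]cba___   (p0,a)→(p0,_,+1)
state=p0 head=3 tape=bc_[c]ba___   (p0,c)→(p2,c,-1)
state=p2 head=2 tape=bc[_]cba___   (p2,_)→(p2,c,+1)
state=p2 head=3 tape=bcc[c]ba___   (p2,c)→(p1,c,+1)
state=p1 head=4 tape=bccc[b]a___   (p1,b)→(p1,b,+1)
state=p1 head=5 tape=bcccb[a]___   (p1,a)→(p2,b,-1)
state=p2 head=4 tape=bccc[b]b___   (p2,b)→(p0,a,+1)
state=p0 head=5 tape=bccca[b]___   (p0,b)→(p0,a,+1)
state=p0 head=6 tape=bcccaa[_]__   (p0,_)→(p0,a,-1)
state=p0 head=5 tape=bccca[a]a__   (p0,a)→(p0,_,+1)
state=p0 head=6 tape=bccca_[a]__   (p0,a)→(p0,_,+1)
state=p0 head=7 tape=bccca__[_]_   (p0,_)→(p0,a,-1)
state=p0 head=6 tape=bccca_[_]a_   (p0,_)→(p0,a,-1)
state=p0 head=5 tape=bccca[_]aa_   (p0,_)→(p0,a,-1)
state=p0 head=4 tape=bccc[a]aaa_   (p0,a)→(p0,_,+1)
state=p0 head=5 tape=bccc_[a]aa_   (p0,a)→(p0,_,+1)
state=p0 head=6 tape=bccc__[a]a_   (p0,a)→(p0,_,+1)
state=p0 head=7 tape=bccc___[a]_   (p0,a)→(p0,_,+1)
state=p0 head=8 tape=bccc____[_]   (p0,_)→(p0,a,-1)
state=p0 head=7 tape=bccc___[_]a   (p0,_)→(p0,a,-1)
state=p0 head=6 tape=bccc__[_]aa   (p0,_)→(p0,a,-1)
state=p0 head=5 tape=bccc_[_]aaa   (p0,_)→(p0,a,-1)
state=p0 head=4 tape=bccc[_]aaaa   (p0,_)→(p0,a,-1)
state=p0 head=3 tape=bcc[c]aaaaa   (p0,c)→(p2,c,-1)
state=p2 head=2 tape=bc[c]caaaaa   (p2,c)→(p1,c,+1)
state=p1 head=3 tape=bcc[c]aaaaa   (p1,c)→(p2,a,-1)
state=p2 head=2 tape=bc[c]aaaaaa   (p2,c)→(p1,c,+1)
state=p1 head=3 tape=bcc[a]aaaaa   (p1,a)→(p2,b,-1)
state=p2 head=2 tape=bc[c]baaaaa   (p2,c)→(p1,c,+1)
state=p1 head=3 tape=bcc[b]aaaaa
After 29 steps: state p1, head at 3, tape bccbaaaaa.

state p1, head at 3, tape bccbaaaaa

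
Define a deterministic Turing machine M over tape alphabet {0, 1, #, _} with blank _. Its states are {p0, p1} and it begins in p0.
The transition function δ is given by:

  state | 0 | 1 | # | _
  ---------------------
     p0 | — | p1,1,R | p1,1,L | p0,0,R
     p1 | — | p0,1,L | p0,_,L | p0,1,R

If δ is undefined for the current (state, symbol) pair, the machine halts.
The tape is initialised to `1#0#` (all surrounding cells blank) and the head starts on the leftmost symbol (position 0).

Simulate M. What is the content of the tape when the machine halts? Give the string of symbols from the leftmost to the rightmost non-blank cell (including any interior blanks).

110#

p0 | [1]#0#   read 1 → write 1, move R, go to p1
p1 | 1[#]0#   read # → write _, move L, go to p0
p0 | [1]_0#   read 1 → write 1, move R, go to p1
p1 | 1[_]0#   read _ → write 1, move R, go to p0
p0 | 11[0]#
The non-blank tape span at halt is 110#.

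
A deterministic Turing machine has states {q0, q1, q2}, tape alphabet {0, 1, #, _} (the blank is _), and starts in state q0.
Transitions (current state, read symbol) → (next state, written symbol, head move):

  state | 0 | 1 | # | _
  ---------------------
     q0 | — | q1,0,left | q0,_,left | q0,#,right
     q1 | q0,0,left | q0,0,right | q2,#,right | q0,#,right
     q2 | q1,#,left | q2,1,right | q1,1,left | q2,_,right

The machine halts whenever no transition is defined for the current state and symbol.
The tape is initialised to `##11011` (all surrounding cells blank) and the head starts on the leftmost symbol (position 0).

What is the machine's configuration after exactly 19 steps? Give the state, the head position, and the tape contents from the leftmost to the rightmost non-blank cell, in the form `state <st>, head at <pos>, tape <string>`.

state=q0 head=0 tape=__[#]#11011   (q0,#)→(q0,_,left)
state=q0 head=-1 tape=_[_]_#11011   (q0,_)→(q0,#,right)
state=q0 head=0 tape=_#[_]#11011   (q0,_)→(q0,#,right)
state=q0 head=1 tape=_##[#]11011   (q0,#)→(q0,_,left)
state=q0 head=0 tape=_#[#]_11011   (q0,#)→(q0,_,left)
state=q0 head=-1 tape=_[#]__11011   (q0,#)→(q0,_,left)
state=q0 head=-2 tape=[_]___11011   (q0,_)→(q0,#,right)
state=q0 head=-1 tape=#[_]__11011   (q0,_)→(q0,#,right)
state=q0 head=0 tape=##[_]_11011   (q0,_)→(q0,#,right)
state=q0 head=1 tape=###[_]11011   (q0,_)→(q0,#,right)
state=q0 head=2 tape=####[1]1011   (q0,1)→(q1,0,left)
state=q1 head=1 tape=###[#]01011   (q1,#)→(q2,#,right)
state=q2 head=2 tape=####[0]1011   (q2,0)→(q1,#,left)
state=q1 head=1 tape=###[#]#1011   (q1,#)→(q2,#,right)
state=q2 head=2 tape=####[#]1011   (q2,#)→(q1,1,left)
state=q1 head=1 tape=###[#]11011   (q1,#)→(q2,#,right)
state=q2 head=2 tape=####[1]1011   (q2,1)→(q2,1,right)
state=q2 head=3 tape=####1[1]011   (q2,1)→(q2,1,right)
state=q2 head=4 tape=####11[0]11   (q2,0)→(q1,#,left)
state=q1 head=3 tape=####1[1]#11
After 19 steps: state q1, head at 3, tape ####11#11.

state q1, head at 3, tape ####11#11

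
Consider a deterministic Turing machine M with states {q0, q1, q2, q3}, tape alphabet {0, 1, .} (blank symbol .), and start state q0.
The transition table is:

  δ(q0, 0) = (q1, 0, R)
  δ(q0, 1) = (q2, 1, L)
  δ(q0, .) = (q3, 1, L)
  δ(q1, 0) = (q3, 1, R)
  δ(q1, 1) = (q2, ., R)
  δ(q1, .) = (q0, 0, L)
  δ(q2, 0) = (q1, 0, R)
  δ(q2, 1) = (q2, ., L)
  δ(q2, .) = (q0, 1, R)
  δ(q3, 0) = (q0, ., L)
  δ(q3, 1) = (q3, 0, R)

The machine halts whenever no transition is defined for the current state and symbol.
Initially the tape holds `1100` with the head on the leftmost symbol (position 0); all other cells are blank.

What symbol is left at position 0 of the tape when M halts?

0

state=q0 head=0 tape=..[1]100..   (q0,1)→(q2,1,L)
state=q2 head=-1 tape=.[.]1100..   (q2,.)→(q0,1,R)
state=q0 head=0 tape=.1[1]100..   (q0,1)→(q2,1,L)
state=q2 head=-1 tape=.[1]1100..   (q2,1)→(q2,.,L)
state=q2 head=-2 tape=[.].1100..   (q2,.)→(q0,1,R)
state=q0 head=-1 tape=1[.]1100..   (q0,.)→(q3,1,L)
state=q3 head=-2 tape=[1]11100..   (q3,1)→(q3,0,R)
state=q3 head=-1 tape=0[1]1100..   (q3,1)→(q3,0,R)
state=q3 head=0 tape=00[1]100..   (q3,1)→(q3,0,R)
state=q3 head=1 tape=000[1]00..   (q3,1)→(q3,0,R)
state=q3 head=2 tape=0000[0]0..   (q3,0)→(q0,.,L)
state=q0 head=1 tape=000[0].0..   (q0,0)→(q1,0,R)
state=q1 head=2 tape=0000[.]0..   (q1,.)→(q0,0,L)
state=q0 head=1 tape=000[0]00..   (q0,0)→(q1,0,R)
state=q1 head=2 tape=0000[0]0..   (q1,0)→(q3,1,R)
state=q3 head=3 tape=00001[0]..   (q3,0)→(q0,.,L)
state=q0 head=2 tape=0000[1]...   (q0,1)→(q2,1,L)
state=q2 head=1 tape=000[0]1...   (q2,0)→(q1,0,R)
state=q1 head=2 tape=0000[1]...   (q1,1)→(q2,.,R)
state=q2 head=3 tape=0000.[.]..   (q2,.)→(q0,1,R)
state=q0 head=4 tape=0000.1[.].   (q0,.)→(q3,1,L)
state=q3 head=3 tape=0000.[1]1.   (q3,1)→(q3,0,R)
state=q3 head=4 tape=0000.0[1].   (q3,1)→(q3,0,R)
state=q3 head=5 tape=0000.00[.]
Cell 0 holds 0 when M halts.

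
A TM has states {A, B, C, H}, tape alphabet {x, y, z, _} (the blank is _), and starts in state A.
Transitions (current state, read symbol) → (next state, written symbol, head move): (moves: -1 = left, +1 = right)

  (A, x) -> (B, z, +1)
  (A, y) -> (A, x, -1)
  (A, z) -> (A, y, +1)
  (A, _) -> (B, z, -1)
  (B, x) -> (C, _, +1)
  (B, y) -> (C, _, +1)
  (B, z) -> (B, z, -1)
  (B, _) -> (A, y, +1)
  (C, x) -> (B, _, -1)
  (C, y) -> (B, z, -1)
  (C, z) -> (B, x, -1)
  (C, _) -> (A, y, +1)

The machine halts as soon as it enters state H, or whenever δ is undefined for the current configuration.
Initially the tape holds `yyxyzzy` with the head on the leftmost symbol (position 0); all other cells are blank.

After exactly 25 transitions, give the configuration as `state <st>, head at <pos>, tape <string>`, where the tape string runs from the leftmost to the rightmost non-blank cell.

state B, head at 3, tape yyzyzyzzy

state=A head=0 tape=__[y]yxyzzy   (A,y)→(A,x,-1)
state=A head=-1 tape=_[_]xyxyzzy   (A,_)→(B,z,-1)
state=B head=-2 tape=[_]zxyxyzzy   (B,_)→(A,y,+1)
state=A head=-1 tape=y[z]xyxyzzy   (A,z)→(A,y,+1)
state=A head=0 tape=yy[x]yxyzzy   (A,x)→(B,z,+1)
state=B head=1 tape=yyz[y]xyzzy   (B,y)→(C,_,+1)
state=C head=2 tape=yyz_[x]yzzy   (C,x)→(B,_,-1)
state=B head=1 tape=yyz[_]_yzzy   (B,_)→(A,y,+1)
state=A head=2 tape=yyzy[_]yzzy   (A,_)→(B,z,-1)
state=B head=1 tape=yyz[y]zyzzy   (B,y)→(C,_,+1)
state=C head=2 tape=yyz_[z]yzzy   (C,z)→(B,x,-1)
state=B head=1 tape=yyz[_]xyzzy   (B,_)→(A,y,+1)
state=A head=2 tape=yyzy[x]yzzy   (A,x)→(B,z,+1)
state=B head=3 tape=yyzyz[y]zzy   (B,y)→(C,_,+1)
state=C head=4 tape=yyzyz_[z]zy   (C,z)→(B,x,-1)
state=B head=3 tape=yyzyz[_]xzy   (B,_)→(A,y,+1)
state=A head=4 tape=yyzyzy[x]zy   (A,x)→(B,z,+1)
state=B head=5 tape=yyzyzyz[z]y   (B,z)→(B,z,-1)
state=B head=4 tape=yyzyzy[z]zy   (B,z)→(B,z,-1)
state=B head=3 tape=yyzyz[y]zzy   (B,y)→(C,_,+1)
state=C head=4 tape=yyzyz_[z]zy   (C,z)→(B,x,-1)
state=B head=3 tape=yyzyz[_]xzy   (B,_)→(A,y,+1)
state=A head=4 tape=yyzyzy[x]zy   (A,x)→(B,z,+1)
state=B head=5 tape=yyzyzyz[z]y   (B,z)→(B,z,-1)
state=B head=4 tape=yyzyzy[z]zy   (B,z)→(B,z,-1)
state=B head=3 tape=yyzyz[y]zzy
After 25 steps: state B, head at 3, tape yyzyzyzzy.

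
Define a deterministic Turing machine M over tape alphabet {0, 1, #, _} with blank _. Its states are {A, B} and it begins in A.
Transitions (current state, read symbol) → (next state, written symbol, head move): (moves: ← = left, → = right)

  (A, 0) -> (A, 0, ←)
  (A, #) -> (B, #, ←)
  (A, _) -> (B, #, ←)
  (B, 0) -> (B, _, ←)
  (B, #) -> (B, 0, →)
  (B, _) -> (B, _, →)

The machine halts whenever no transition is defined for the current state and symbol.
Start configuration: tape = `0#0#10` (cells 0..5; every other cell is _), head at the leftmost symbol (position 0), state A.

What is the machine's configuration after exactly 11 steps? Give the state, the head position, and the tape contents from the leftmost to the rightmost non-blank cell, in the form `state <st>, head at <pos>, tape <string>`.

state=A head=0 tape=__[0]#0#10   (A,0)→(A,0,←)
state=A head=-1 tape=_[_]0#0#10   (A,_)→(B,#,←)
state=B head=-2 tape=[_]#0#0#10   (B,_)→(B,_,→)
state=B head=-1 tape=_[#]0#0#10   (B,#)→(B,0,→)
state=B head=0 tape=_0[0]#0#10   (B,0)→(B,_,←)
state=B head=-1 tape=_[0]_#0#10   (B,0)→(B,_,←)
state=B head=-2 tape=[_]__#0#10   (B,_)→(B,_,→)
state=B head=-1 tape=_[_]_#0#10   (B,_)→(B,_,→)
state=B head=0 tape=__[_]#0#10   (B,_)→(B,_,→)
state=B head=1 tape=___[#]0#10   (B,#)→(B,0,→)
state=B head=2 tape=___0[0]#10   (B,0)→(B,_,←)
state=B head=1 tape=___[0]_#10
After 11 steps: state B, head at 1, tape 0_#10.

state B, head at 1, tape 0_#10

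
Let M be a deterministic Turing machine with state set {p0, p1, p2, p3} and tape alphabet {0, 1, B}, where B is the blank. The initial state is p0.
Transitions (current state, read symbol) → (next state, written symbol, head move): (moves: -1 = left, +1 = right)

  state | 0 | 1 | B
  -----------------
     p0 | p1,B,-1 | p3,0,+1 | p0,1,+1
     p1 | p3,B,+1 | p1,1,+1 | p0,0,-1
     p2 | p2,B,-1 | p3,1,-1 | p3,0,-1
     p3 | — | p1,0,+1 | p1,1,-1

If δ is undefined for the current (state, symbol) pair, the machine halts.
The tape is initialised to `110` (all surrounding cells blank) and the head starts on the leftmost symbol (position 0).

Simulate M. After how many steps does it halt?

14

state=p0 head=0 tape=B[1]10B   (p0,1)→(p3,0,+1)
state=p3 head=1 tape=B0[1]0B   (p3,1)→(p1,0,+1)
state=p1 head=2 tape=B00[0]B   (p1,0)→(p3,B,+1)
state=p3 head=3 tape=B00B[B]   (p3,B)→(p1,1,-1)
state=p1 head=2 tape=B00[B]1   (p1,B)→(p0,0,-1)
state=p0 head=1 tape=B0[0]01   (p0,0)→(p1,B,-1)
state=p1 head=0 tape=B[0]B01   (p1,0)→(p3,B,+1)
state=p3 head=1 tape=BB[B]01   (p3,B)→(p1,1,-1)
state=p1 head=0 tape=B[B]101   (p1,B)→(p0,0,-1)
state=p0 head=-1 tape=[B]0101   (p0,B)→(p0,1,+1)
state=p0 head=0 tape=1[0]101   (p0,0)→(p1,B,-1)
state=p1 head=-1 tape=[1]B101   (p1,1)→(p1,1,+1)
state=p1 head=0 tape=1[B]101   (p1,B)→(p0,0,-1)
state=p0 head=-1 tape=[1]0101   (p0,1)→(p3,0,+1)
state=p3 head=0 tape=0[0]101
M halts after 14 transitions.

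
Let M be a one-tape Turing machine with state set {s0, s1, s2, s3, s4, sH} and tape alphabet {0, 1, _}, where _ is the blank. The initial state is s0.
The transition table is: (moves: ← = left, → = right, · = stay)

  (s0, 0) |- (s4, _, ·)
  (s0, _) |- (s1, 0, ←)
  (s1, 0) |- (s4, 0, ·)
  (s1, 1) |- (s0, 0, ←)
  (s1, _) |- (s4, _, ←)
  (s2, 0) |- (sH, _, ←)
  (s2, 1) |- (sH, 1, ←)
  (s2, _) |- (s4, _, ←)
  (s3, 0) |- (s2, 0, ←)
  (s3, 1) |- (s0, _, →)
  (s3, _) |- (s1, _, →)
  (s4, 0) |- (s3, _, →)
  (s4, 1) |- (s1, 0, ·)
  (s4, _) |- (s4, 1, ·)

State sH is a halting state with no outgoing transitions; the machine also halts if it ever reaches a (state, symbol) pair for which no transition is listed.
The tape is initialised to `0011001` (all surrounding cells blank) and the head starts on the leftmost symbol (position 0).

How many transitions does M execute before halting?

15

s0 | _[0]011001   read 0 → write _, move ·, go to s4
s4 | _[_]011001   read _ → write 1, move ·, go to s4
s4 | _[1]011001   read 1 → write 0, move ·, go to s1
s1 | _[0]011001   read 0 → write 0, move ·, go to s4
s4 | _[0]011001   read 0 → write _, move →, go to s3
s3 | __[0]11001   read 0 → write 0, move ←, go to s2
s2 | _[_]011001   read _ → write _, move ←, go to s4
s4 | [_]_011001   read _ → write 1, move ·, go to s4
s4 | [1]_011001   read 1 → write 0, move ·, go to s1
s1 | [0]_011001   read 0 → write 0, move ·, go to s4
s4 | [0]_011001   read 0 → write _, move →, go to s3
s3 | _[_]011001   read _ → write _, move →, go to s1
s1 | __[0]11001   read 0 → write 0, move ·, go to s4
s4 | __[0]11001   read 0 → write _, move →, go to s3
s3 | ___[1]1001   read 1 → write _, move →, go to s0
s0 | ____[1]001
M halts after 15 transitions.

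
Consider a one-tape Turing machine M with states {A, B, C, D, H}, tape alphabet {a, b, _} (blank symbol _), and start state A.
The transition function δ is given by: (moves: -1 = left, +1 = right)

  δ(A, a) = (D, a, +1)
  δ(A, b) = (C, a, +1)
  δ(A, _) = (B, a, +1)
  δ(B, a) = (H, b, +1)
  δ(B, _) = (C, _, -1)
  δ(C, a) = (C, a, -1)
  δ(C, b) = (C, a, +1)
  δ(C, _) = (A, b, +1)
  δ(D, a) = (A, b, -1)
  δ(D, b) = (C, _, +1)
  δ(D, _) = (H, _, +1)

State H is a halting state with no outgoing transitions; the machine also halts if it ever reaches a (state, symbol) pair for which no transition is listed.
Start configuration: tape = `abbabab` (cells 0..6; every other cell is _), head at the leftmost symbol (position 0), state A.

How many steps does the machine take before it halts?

A | [a]bbabab____   read a → write a, move +1, go to D
D | a[b]babab____   read b → write _, move +1, go to C
C | a_[b]abab____   read b → write a, move +1, go to C
C | a_a[a]bab____   read a → write a, move -1, go to C
C | a_[a]abab____   read a → write a, move -1, go to C
C | a[_]aabab____   read _ → write b, move +1, go to A
A | ab[a]abab____   read a → write a, move +1, go to D
D | aba[a]bab____   read a → write b, move -1, go to A
A | ab[a]bbab____   read a → write a, move +1, go to D
D | aba[b]bab____   read b → write _, move +1, go to C
C | aba_[b]ab____   read b → write a, move +1, go to C
C | aba_a[a]b____   read a → write a, move -1, go to C
C | aba_[a]ab____   read a → write a, move -1, go to C
C | aba[_]aab____   read _ → write b, move +1, go to A
A | abab[a]ab____   read a → write a, move +1, go to D
D | ababa[a]b____   read a → write b, move -1, go to A
A | abab[a]bb____   read a → write a, move +1, go to D
D | ababa[b]b____   read b → write _, move +1, go to C
C | ababa_[b]____   read b → write a, move +1, go to C
C | ababa_a[_]___   read _ → write b, move +1, go to A
A | ababa_ab[_]__   read _ → write a, move +1, go to B
B | ababa_aba[_]_   read _ → write _, move -1, go to C
C | ababa_ab[a]__   read a → write a, move -1, go to C
C | ababa_a[b]a__   read b → write a, move +1, go to C
C | ababa_aa[a]__   read a → write a, move -1, go to C
C | ababa_a[a]a__   read a → write a, move -1, go to C
C | ababa_[a]aa__   read a → write a, move -1, go to C
C | ababa[_]aaa__   read _ → write b, move +1, go to A
A | ababab[a]aa__   read a → write a, move +1, go to D
D | abababa[a]a__   read a → write b, move -1, go to A
A | ababab[a]ba__   read a → write a, move +1, go to D
D | abababa[b]a__   read b → write _, move +1, go to C
C | abababa_[a]__   read a → write a, move -1, go to C
C | abababa[_]a__   read _ → write b, move +1, go to A
A | abababab[a]__   read a → write a, move +1, go to D
D | ababababa[_]_   read _ → write _, move +1, go to H
H | ababababa_[_]
M halts after 36 transitions.

36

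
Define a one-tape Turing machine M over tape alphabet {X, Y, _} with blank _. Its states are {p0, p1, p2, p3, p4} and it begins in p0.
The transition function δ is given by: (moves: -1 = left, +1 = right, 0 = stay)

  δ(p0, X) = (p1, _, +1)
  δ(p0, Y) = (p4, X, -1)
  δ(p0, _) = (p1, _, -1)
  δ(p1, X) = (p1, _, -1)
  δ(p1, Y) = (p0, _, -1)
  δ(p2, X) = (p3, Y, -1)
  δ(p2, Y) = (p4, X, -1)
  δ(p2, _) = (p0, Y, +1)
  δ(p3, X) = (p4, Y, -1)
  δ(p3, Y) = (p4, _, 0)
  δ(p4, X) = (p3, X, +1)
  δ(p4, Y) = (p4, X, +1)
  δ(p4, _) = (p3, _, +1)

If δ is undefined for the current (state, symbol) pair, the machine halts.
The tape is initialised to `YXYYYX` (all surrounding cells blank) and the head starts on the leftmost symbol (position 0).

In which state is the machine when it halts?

p3

state=p0 head=0 tape=_[Y]XYYYX_   (p0,Y)→(p4,X,-1)
state=p4 head=-1 tape=[_]XXYYYX_   (p4,_)→(p3,_,+1)
state=p3 head=0 tape=_[X]XYYYX_   (p3,X)→(p4,Y,-1)
state=p4 head=-1 tape=[_]YXYYYX_   (p4,_)→(p3,_,+1)
state=p3 head=0 tape=_[Y]XYYYX_   (p3,Y)→(p4,_,0)
state=p4 head=0 tape=_[_]XYYYX_   (p4,_)→(p3,_,+1)
state=p3 head=1 tape=__[X]YYYX_   (p3,X)→(p4,Y,-1)
state=p4 head=0 tape=_[_]YYYYX_   (p4,_)→(p3,_,+1)
state=p3 head=1 tape=__[Y]YYYX_   (p3,Y)→(p4,_,0)
state=p4 head=1 tape=__[_]YYYX_   (p4,_)→(p3,_,+1)
state=p3 head=2 tape=___[Y]YYX_   (p3,Y)→(p4,_,0)
state=p4 head=2 tape=___[_]YYX_   (p4,_)→(p3,_,+1)
state=p3 head=3 tape=____[Y]YX_   (p3,Y)→(p4,_,0)
state=p4 head=3 tape=____[_]YX_   (p4,_)→(p3,_,+1)
state=p3 head=4 tape=_____[Y]X_   (p3,Y)→(p4,_,0)
state=p4 head=4 tape=_____[_]X_   (p4,_)→(p3,_,+1)
state=p3 head=5 tape=______[X]_   (p3,X)→(p4,Y,-1)
state=p4 head=4 tape=_____[_]Y_   (p4,_)→(p3,_,+1)
state=p3 head=5 tape=______[Y]_   (p3,Y)→(p4,_,0)
state=p4 head=5 tape=______[_]_   (p4,_)→(p3,_,+1)
state=p3 head=6 tape=_______[_]
No transition is defined for (p3, _); M halts in state p3.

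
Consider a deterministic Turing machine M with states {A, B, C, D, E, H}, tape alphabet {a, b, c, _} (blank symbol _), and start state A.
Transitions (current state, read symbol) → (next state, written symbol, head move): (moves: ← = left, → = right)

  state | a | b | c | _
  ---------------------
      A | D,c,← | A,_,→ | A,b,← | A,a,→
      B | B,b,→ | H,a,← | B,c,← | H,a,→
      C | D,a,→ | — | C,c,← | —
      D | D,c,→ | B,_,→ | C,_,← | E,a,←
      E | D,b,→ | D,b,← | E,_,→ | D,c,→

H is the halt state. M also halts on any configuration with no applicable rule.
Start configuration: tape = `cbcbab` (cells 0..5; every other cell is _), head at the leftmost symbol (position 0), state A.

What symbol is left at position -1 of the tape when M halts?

A | _[c]bcbab   read c → write b, move ←, go to A
A | [_]bbcbab   read _ → write a, move →, go to A
A | a[b]bcbab   read b → write _, move →, go to A
A | a_[b]cbab   read b → write _, move →, go to A
A | a__[c]bab   read c → write b, move ←, go to A
A | a_[_]bbab   read _ → write a, move →, go to A
A | a_a[b]bab   read b → write _, move →, go to A
A | a_a_[b]ab   read b → write _, move →, go to A
A | a_a__[a]b   read a → write c, move ←, go to D
D | a_a_[_]cb   read _ → write a, move ←, go to E
E | a_a[_]acb   read _ → write c, move →, go to D
D | a_ac[a]cb   read a → write c, move →, go to D
D | a_acc[c]b   read c → write _, move ←, go to C
C | a_ac[c]_b   read c → write c, move ←, go to C
C | a_a[c]c_b   read c → write c, move ←, go to C
C | a_[a]cc_b   read a → write a, move →, go to D
D | a_a[c]c_b   read c → write _, move ←, go to C
C | a_[a]_c_b   read a → write a, move →, go to D
D | a_a[_]c_b   read _ → write a, move ←, go to E
E | a_[a]ac_b   read a → write b, move →, go to D
D | a_b[a]c_b   read a → write c, move →, go to D
D | a_bc[c]_b   read c → write _, move ←, go to C
C | a_b[c]__b   read c → write c, move ←, go to C
C | a_[b]c__b
Cell -1 holds a when M halts.

a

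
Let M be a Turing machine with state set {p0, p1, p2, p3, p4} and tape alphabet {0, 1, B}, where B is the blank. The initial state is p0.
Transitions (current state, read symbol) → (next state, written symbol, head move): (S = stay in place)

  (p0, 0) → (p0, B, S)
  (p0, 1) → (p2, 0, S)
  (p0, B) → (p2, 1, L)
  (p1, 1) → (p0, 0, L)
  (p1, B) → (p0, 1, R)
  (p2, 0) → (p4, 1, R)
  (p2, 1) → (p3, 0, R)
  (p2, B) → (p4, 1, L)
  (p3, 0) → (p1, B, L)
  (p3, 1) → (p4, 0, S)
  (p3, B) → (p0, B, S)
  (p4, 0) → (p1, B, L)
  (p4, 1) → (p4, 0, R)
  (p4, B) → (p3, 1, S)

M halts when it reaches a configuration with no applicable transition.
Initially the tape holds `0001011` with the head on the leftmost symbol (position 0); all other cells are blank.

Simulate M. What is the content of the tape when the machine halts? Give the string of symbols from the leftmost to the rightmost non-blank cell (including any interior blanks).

p0 | BBB[0]001011   read 0 → write B, move S, go to p0
p0 | BBB[B]001011   read B → write 1, move L, go to p2
p2 | BB[B]1001011   read B → write 1, move L, go to p4
p4 | B[B]11001011   read B → write 1, move S, go to p3
p3 | B[1]11001011   read 1 → write 0, move S, go to p4
p4 | B[0]11001011   read 0 → write B, move L, go to p1
p1 | [B]B11001011   read B → write 1, move R, go to p0
p0 | 1[B]11001011   read B → write 1, move L, go to p2
p2 | [1]111001011   read 1 → write 0, move R, go to p3
p3 | 0[1]11001011   read 1 → write 0, move S, go to p4
p4 | 0[0]11001011   read 0 → write B, move L, go to p1
p1 | [0]B11001011
The non-blank tape span at halt is 0B11001011.

0B11001011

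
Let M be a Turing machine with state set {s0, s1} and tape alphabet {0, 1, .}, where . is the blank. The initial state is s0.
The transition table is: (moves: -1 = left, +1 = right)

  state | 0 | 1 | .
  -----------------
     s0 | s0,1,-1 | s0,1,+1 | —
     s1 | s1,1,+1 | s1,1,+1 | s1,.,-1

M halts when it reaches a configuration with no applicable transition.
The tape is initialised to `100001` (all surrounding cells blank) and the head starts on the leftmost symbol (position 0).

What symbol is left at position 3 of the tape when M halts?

1

s0 | [1]00001.   read 1 → write 1, move +1, go to s0
s0 | 1[0]0001.   read 0 → write 1, move -1, go to s0
s0 | [1]10001.   read 1 → write 1, move +1, go to s0
s0 | 1[1]0001.   read 1 → write 1, move +1, go to s0
s0 | 11[0]001.   read 0 → write 1, move -1, go to s0
s0 | 1[1]1001.   read 1 → write 1, move +1, go to s0
s0 | 11[1]001.   read 1 → write 1, move +1, go to s0
s0 | 111[0]01.   read 0 → write 1, move -1, go to s0
s0 | 11[1]101.   read 1 → write 1, move +1, go to s0
s0 | 111[1]01.   read 1 → write 1, move +1, go to s0
s0 | 1111[0]1.   read 0 → write 1, move -1, go to s0
s0 | 111[1]11.   read 1 → write 1, move +1, go to s0
s0 | 1111[1]1.   read 1 → write 1, move +1, go to s0
s0 | 11111[1].   read 1 → write 1, move +1, go to s0
s0 | 111111[.]
Cell 3 holds 1 when M halts.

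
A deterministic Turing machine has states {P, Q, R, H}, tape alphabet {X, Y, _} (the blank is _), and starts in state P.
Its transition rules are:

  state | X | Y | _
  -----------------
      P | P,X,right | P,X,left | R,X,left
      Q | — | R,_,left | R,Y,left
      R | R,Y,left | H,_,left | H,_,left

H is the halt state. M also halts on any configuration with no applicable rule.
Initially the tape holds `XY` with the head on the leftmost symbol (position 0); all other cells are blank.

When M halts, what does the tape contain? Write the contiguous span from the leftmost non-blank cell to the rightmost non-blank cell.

YYX

P | __[X]Y_   read X → write X, move right, go to P
P | __X[Y]_   read Y → write X, move left, go to P
P | __[X]X_   read X → write X, move right, go to P
P | __X[X]_   read X → write X, move right, go to P
P | __XX[_]   read _ → write X, move left, go to R
R | __X[X]X   read X → write Y, move left, go to R
R | __[X]YX   read X → write Y, move left, go to R
R | _[_]YYX   read _ → write _, move left, go to H
H | [_]_YYX
The non-blank tape span at halt is YYX.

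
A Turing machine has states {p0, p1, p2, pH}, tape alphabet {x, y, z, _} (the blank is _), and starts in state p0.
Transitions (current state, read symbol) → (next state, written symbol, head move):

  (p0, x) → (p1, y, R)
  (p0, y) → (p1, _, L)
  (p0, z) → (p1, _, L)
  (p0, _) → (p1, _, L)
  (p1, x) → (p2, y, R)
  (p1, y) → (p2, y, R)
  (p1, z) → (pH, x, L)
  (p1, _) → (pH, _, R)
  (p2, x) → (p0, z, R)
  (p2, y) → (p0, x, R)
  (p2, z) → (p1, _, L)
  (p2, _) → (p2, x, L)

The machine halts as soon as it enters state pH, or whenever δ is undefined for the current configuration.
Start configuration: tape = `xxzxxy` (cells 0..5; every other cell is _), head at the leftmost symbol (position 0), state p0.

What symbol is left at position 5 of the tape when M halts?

p0 | [x]xzxxy   read x → write y, move R, go to p1
p1 | y[x]zxxy   read x → write y, move R, go to p2
p2 | yy[z]xxy   read z → write _, move L, go to p1
p1 | y[y]_xxy   read y → write y, move R, go to p2
p2 | yy[_]xxy   read _ → write x, move L, go to p2
p2 | y[y]xxxy   read y → write x, move R, go to p0
p0 | yx[x]xxy   read x → write y, move R, go to p1
p1 | yxy[x]xy   read x → write y, move R, go to p2
p2 | yxyy[x]y   read x → write z, move R, go to p0
p0 | yxyyz[y]   read y → write _, move L, go to p1
p1 | yxyy[z]_   read z → write x, move L, go to pH
pH | yxy[y]x_
Cell 5 holds _ when M halts.

_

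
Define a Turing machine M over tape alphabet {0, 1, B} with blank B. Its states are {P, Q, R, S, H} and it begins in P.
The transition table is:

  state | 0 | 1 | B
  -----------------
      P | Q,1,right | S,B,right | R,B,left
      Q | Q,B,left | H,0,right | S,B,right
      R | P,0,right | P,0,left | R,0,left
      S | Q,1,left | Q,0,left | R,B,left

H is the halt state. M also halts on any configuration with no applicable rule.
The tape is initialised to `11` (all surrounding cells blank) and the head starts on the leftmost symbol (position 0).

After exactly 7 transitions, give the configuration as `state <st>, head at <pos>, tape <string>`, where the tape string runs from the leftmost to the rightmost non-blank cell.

state S, head at 1, tape 0

P | [1]1   read 1 → write B, move right, go to S
S | B[1]   read 1 → write 0, move left, go to Q
Q | [B]0   read B → write B, move right, go to S
S | B[0]   read 0 → write 1, move left, go to Q
Q | [B]1   read B → write B, move right, go to S
S | B[1]   read 1 → write 0, move left, go to Q
Q | [B]0   read B → write B, move right, go to S
S | B[0]
After 7 steps: state S, head at 1, tape 0.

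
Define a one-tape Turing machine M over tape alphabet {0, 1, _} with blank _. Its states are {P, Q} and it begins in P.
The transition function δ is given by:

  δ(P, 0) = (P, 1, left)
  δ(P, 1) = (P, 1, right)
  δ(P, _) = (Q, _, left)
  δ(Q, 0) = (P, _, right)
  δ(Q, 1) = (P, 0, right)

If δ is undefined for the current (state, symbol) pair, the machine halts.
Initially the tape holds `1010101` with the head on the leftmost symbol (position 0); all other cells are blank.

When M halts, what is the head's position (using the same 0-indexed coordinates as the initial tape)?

P | [1]010101_   read 1 → write 1, move right, go to P
P | 1[0]10101_   read 0 → write 1, move left, go to P
P | [1]110101_   read 1 → write 1, move right, go to P
P | 1[1]10101_   read 1 → write 1, move right, go to P
P | 11[1]0101_   read 1 → write 1, move right, go to P
P | 111[0]101_   read 0 → write 1, move left, go to P
P | 11[1]1101_   read 1 → write 1, move right, go to P
P | 111[1]101_   read 1 → write 1, move right, go to P
P | 1111[1]01_   read 1 → write 1, move right, go to P
P | 11111[0]1_   read 0 → write 1, move left, go to P
P | 1111[1]11_   read 1 → write 1, move right, go to P
P | 11111[1]1_   read 1 → write 1, move right, go to P
P | 111111[1]_   read 1 → write 1, move right, go to P
P | 1111111[_]   read _ → write _, move left, go to Q
Q | 111111[1]_   read 1 → write 0, move right, go to P
P | 1111110[_]   read _ → write _, move left, go to Q
Q | 111111[0]_   read 0 → write _, move right, go to P
P | 111111_[_]   read _ → write _, move left, go to Q
Q | 111111[_]_
At halt the head is at cell 6.

6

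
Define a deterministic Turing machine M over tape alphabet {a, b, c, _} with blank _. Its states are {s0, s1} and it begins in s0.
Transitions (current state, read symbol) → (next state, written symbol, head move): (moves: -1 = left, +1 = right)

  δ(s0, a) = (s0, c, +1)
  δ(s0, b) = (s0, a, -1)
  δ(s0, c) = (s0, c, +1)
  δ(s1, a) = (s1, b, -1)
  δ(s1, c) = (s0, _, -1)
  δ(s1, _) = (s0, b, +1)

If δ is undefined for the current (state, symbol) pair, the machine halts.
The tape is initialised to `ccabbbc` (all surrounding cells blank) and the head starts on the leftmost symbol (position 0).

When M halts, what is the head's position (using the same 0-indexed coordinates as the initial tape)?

state=s0 head=0 tape=[c]cabbbc_   (s0,c)→(s0,c,+1)
state=s0 head=1 tape=c[c]abbbc_   (s0,c)→(s0,c,+1)
state=s0 head=2 tape=cc[a]bbbc_   (s0,a)→(s0,c,+1)
state=s0 head=3 tape=ccc[b]bbc_   (s0,b)→(s0,a,-1)
state=s0 head=2 tape=cc[c]abbc_   (s0,c)→(s0,c,+1)
state=s0 head=3 tape=ccc[a]bbc_   (s0,a)→(s0,c,+1)
state=s0 head=4 tape=cccc[b]bc_   (s0,b)→(s0,a,-1)
state=s0 head=3 tape=ccc[c]abc_   (s0,c)→(s0,c,+1)
state=s0 head=4 tape=cccc[a]bc_   (s0,a)→(s0,c,+1)
state=s0 head=5 tape=ccccc[b]c_   (s0,b)→(s0,a,-1)
state=s0 head=4 tape=cccc[c]ac_   (s0,c)→(s0,c,+1)
state=s0 head=5 tape=ccccc[a]c_   (s0,a)→(s0,c,+1)
state=s0 head=6 tape=cccccc[c]_   (s0,c)→(s0,c,+1)
state=s0 head=7 tape=ccccccc[_]
At halt the head is at cell 7.

7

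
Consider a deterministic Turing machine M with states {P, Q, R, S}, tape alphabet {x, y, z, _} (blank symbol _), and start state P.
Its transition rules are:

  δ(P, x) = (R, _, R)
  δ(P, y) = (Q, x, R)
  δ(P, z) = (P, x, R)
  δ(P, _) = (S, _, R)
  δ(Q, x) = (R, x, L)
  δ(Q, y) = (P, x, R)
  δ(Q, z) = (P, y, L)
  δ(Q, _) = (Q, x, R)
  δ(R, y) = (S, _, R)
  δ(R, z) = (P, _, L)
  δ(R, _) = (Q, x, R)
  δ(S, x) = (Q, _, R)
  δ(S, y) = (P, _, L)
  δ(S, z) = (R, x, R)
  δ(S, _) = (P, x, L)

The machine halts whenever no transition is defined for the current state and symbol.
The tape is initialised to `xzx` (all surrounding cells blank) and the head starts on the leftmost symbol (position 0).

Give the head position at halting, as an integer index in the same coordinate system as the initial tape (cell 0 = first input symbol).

P | [x]zx   read x → write _, move R, go to R
R | _[z]x   read z → write _, move L, go to P
P | [_]_x   read _ → write _, move R, go to S
S | _[_]x   read _ → write x, move L, go to P
P | [_]xx   read _ → write _, move R, go to S
S | _[x]x   read x → write _, move R, go to Q
Q | __[x]   read x → write x, move L, go to R
R | _[_]x   read _ → write x, move R, go to Q
Q | _x[x]   read x → write x, move L, go to R
R | _[x]x
At halt the head is at cell 1.

1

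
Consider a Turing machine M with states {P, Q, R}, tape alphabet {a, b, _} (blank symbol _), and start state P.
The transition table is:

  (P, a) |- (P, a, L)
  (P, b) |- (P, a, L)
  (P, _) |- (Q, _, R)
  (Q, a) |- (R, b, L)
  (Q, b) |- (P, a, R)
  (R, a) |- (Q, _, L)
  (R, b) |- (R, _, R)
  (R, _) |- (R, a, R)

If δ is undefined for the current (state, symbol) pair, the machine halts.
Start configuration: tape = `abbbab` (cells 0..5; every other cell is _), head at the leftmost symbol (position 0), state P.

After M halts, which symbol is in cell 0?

_

P | _[a]bbbab   read a → write a, move L, go to P
P | [_]abbbab   read _ → write _, move R, go to Q
Q | _[a]bbbab   read a → write b, move L, go to R
R | [_]bbbbab   read _ → write a, move R, go to R
R | a[b]bbbab   read b → write _, move R, go to R
R | a_[b]bbab   read b → write _, move R, go to R
R | a__[b]bab   read b → write _, move R, go to R
R | a___[b]ab   read b → write _, move R, go to R
R | a____[a]b   read a → write _, move L, go to Q
Q | a___[_]_b
Cell 0 holds _ when M halts.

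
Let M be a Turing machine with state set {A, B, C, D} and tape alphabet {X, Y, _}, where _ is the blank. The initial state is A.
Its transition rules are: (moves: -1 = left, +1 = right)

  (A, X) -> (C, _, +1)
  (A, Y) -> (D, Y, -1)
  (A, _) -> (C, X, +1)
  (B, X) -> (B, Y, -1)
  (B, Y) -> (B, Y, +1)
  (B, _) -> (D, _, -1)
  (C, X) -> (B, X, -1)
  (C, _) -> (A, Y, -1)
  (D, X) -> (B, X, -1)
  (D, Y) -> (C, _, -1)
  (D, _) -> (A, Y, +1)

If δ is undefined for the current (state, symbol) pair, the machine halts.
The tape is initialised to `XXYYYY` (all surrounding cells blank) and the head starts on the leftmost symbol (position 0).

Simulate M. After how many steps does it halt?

state=A head=0 tape=_[X]XYYYY_   (A,X)→(C,_,+1)
state=C head=1 tape=__[X]YYYY_   (C,X)→(B,X,-1)
state=B head=0 tape=_[_]XYYYY_   (B,_)→(D,_,-1)
state=D head=-1 tape=[_]_XYYYY_   (D,_)→(A,Y,+1)
state=A head=0 tape=Y[_]XYYYY_   (A,_)→(C,X,+1)
state=C head=1 tape=YX[X]YYYY_   (C,X)→(B,X,-1)
state=B head=0 tape=Y[X]XYYYY_   (B,X)→(B,Y,-1)
state=B head=-1 tape=[Y]YXYYYY_   (B,Y)→(B,Y,+1)
state=B head=0 tape=Y[Y]XYYYY_   (B,Y)→(B,Y,+1)
state=B head=1 tape=YY[X]YYYY_   (B,X)→(B,Y,-1)
state=B head=0 tape=Y[Y]YYYYY_   (B,Y)→(B,Y,+1)
state=B head=1 tape=YY[Y]YYYY_   (B,Y)→(B,Y,+1)
state=B head=2 tape=YYY[Y]YYY_   (B,Y)→(B,Y,+1)
state=B head=3 tape=YYYY[Y]YY_   (B,Y)→(B,Y,+1)
state=B head=4 tape=YYYYY[Y]Y_   (B,Y)→(B,Y,+1)
state=B head=5 tape=YYYYYY[Y]_   (B,Y)→(B,Y,+1)
state=B head=6 tape=YYYYYYY[_]   (B,_)→(D,_,-1)
state=D head=5 tape=YYYYYY[Y]_   (D,Y)→(C,_,-1)
state=C head=4 tape=YYYYY[Y]__
M halts after 18 transitions.

18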